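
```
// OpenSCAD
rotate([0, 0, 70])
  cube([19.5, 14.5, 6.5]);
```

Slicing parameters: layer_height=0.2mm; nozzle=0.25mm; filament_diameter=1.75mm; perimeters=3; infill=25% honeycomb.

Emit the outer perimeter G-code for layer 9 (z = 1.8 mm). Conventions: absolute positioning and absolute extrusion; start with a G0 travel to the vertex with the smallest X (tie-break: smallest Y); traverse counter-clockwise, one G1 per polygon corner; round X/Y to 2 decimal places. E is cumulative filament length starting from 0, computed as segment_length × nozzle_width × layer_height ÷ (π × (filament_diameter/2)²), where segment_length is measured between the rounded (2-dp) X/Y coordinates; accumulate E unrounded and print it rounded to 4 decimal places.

G0 X-13.63 Y4.96 Z1.80
G1 X0.00 Y0.00 E0.3015
G1 X6.67 Y18.32 E0.7068
G1 X-6.96 Y23.28 E1.0083
G1 X-13.63 Y4.96 E1.4136

At z = 1.8 mm: the cube (footprint 19.5×14.5) is included at this height; (whole slice rotated 70° about Z — lengths, areas and connectivity unchanged). The outline is a single polygon with 4 vertices. Extrusion per mm of travel: 0.25 × 0.2 / (π × 0.875²) = 0.020788. Accumulating E over each segment gives final E = 1.4136.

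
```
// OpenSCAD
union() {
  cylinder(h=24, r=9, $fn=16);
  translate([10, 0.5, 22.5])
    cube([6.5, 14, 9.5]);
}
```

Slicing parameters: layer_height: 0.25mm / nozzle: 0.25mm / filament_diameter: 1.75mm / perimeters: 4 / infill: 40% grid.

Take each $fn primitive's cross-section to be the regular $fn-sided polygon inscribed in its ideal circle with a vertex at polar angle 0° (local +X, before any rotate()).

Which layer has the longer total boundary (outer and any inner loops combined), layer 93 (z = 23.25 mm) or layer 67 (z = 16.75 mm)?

Layer 93 (z = 23.25): the r=9 cylinder gives a regular 16-gon of circumradius 9 (constant along its height) (perimeter = 2·16·9.000·sin(180°/16) = 56.19 mm); the 6.5×14 cube at (10, 0.5) contributes its full rectangle (perimeter 41.00 mm); Combining (union): the 2 present regions are separate (no shared area or edge), so areas and boundary lengths simply add and each stays a separate island — boundary = 97.19 mm. So its perimeter = 97.19 mm. Layer 67 (z = 16.75): the r=9 cylinder gives a regular 16-gon of circumradius 9 (constant along its height) (perimeter = 2·16·9.000·sin(180°/16) = 56.19 mm); the cube at (10, 0.5) is absent (z outside [22.5, 32]); Merging all regions: only the r=9 cylinder is present, so the union is just that shape — boundary = 56.19 mm. So its perimeter = 56.19 mm. Layer 93 is larger (97.19 vs 56.19 mm).

layer 93 (z = 23.25 mm)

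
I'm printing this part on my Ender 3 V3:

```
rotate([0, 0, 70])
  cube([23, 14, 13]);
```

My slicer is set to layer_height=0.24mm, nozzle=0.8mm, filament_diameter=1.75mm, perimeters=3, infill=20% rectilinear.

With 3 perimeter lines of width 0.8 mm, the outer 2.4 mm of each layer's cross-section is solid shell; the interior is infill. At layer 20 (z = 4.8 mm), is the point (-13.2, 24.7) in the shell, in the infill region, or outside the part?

outside

At z = 4.8 mm: the cube (footprint 23×14) is included at this height; (whole slice rotated 70° about Z — lengths, areas and connectivity unchanged). Overall, the cross-section is a single solid region. Undo the 70° rotation: the query point maps to (18.696, 20.852) in the un-rotated model frame. The nearest boundary edge runs (23.00, 14.00)→(0.00, 14.00); distance from the point to it = 6.85 mm. The point is not inside any of the regions above, so it lies outside the cross-section (6.85 mm from the nearest boundary).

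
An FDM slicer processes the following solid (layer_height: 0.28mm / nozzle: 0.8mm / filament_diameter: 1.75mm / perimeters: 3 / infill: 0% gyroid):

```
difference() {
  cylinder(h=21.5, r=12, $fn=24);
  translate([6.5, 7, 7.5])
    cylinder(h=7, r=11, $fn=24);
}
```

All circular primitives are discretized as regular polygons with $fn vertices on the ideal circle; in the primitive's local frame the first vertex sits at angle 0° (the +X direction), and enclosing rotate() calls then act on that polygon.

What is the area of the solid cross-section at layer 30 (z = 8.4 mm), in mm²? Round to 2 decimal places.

At z = 8.4 mm: the r=12 cylinder gives a regular 24-gon of circumradius 12 (constant along its height) (area = (24/2)·12.000²·sin(360°/24) = 447.24 mm²); the cylinder at (6.5, 7): section is a regular 24-gon, circumradius r=11 (area = (24/2)·11.000²·sin(360°/24) = 375.81 mm²); Taking the first minus the rest: starting from the r=12 cylinder (447.24 mm²), the r=11 cylinder at (6.5, 7) partially overlaps it — only the 198.29 mm² overlap (of its 375.81 mm²) is removed, clipping the outline — area = 248.95 mm². Overall, the cross-section is a single solid region. Net area = 248.95 mm².

248.95 mm²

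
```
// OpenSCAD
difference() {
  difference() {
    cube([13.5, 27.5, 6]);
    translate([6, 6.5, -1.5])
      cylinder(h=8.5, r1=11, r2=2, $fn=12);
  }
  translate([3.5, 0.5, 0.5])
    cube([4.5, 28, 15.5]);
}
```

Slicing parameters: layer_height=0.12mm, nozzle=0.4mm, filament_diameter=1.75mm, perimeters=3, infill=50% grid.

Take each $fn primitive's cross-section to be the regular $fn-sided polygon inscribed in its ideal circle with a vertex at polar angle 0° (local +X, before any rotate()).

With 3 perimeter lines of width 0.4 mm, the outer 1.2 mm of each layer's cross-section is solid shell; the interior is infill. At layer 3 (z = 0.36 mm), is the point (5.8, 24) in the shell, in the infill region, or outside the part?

infill

At z = 0.36 mm: the cube is present — its section is the full 13.5×27.5 rectangle; the cone at (6, 6.5) (r1=11→r2=2) has section circumradius 9.031 here — a regular 12-gon; Subtracting the remaining from the first: starting from the 13.5×27.5 cube, the cone at (6, 6.5) partially overlaps it — only the 191.84 mm² overlap (of its 244.65 mm²) is removed, clipping the outline — 3 connected regions; the cube at (3.5, 0.5) does not reach this height (z outside [0.5, 16]); Taking the first minus the rest: none of the subtracted shapes is present at this height, so the result so far is unchanged — 3 connected regions. Overall, the cross-section has 3 separate islands. The nearest boundary edge runs (0.00, 27.50)→(13.50, 27.50); distance from the point to it = 3.50 mm. (Shell/infill is judged within the island containing the point — the largest one.) The point is inside the cross-section and 3.50 mm from the nearest boundary — more than the 1.2 mm shell width (3 × 0.4), so it's in the infill interior.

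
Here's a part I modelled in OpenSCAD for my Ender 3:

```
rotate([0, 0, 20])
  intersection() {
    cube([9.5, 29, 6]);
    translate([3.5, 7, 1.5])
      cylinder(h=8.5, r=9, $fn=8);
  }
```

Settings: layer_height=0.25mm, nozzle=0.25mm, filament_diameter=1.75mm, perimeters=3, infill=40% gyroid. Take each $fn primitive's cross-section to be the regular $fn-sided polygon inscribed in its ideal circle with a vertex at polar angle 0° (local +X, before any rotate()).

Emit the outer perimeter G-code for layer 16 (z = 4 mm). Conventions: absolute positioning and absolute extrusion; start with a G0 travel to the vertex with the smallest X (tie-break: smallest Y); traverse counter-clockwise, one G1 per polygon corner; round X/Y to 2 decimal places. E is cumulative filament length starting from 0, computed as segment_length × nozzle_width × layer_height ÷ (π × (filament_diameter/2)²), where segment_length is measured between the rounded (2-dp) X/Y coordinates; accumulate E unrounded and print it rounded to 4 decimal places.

G0 X-4.98 Y13.67 Z4.00
G1 X0.00 Y0.00 E0.3780
G1 X7.83 Y2.85 E0.5946
G1 X8.76 Y3.71 E0.6275
G1 X4.30 Y15.95 E0.9660
G1 X-2.18 Y16.23 E1.1345
G1 X-4.98 Y13.67 E1.2331

At z = 4 mm: the 9.5×29 cube contributes its full rectangle; the r=9 cylinder at (3.5, 7) gives a regular 8-gon of circumradius 9 (constant along its height); Taking the intersection: the r=9 cylinder at (3.5, 7) partially overlaps the 9.5×29 cube; clipping to the common part keeps 141.72 mm² — 1 connected region; (whole slice rotated 20° about Z — lengths, areas and connectivity unchanged). The outline is a single polygon with 6 vertices. Extrusion per mm of travel: 0.25 × 0.25 / (π × 0.875²) = 0.025984. Accumulating E over each segment gives final E = 1.2331.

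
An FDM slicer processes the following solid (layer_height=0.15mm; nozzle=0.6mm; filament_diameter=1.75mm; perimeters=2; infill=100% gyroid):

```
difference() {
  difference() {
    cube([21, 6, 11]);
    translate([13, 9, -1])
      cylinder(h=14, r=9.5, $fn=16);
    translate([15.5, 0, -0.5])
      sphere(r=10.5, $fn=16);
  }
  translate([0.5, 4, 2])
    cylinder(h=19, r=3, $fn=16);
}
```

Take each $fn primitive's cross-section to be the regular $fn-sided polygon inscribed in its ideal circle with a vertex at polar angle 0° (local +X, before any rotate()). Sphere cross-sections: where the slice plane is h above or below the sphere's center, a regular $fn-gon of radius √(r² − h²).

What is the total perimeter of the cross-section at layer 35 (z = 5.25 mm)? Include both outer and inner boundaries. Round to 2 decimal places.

At z = 5.25 mm: the cube is present — its section is the full 21×6 rectangle (perimeter 54.00 mm); the r=9.5 cylinder at (13, 9) contributes a regular 16-gon of circumradius 9.5 (perimeter = 2·16·9.500·sin(180°/16) = 59.31 mm); the sphere at (15.5, 0): section is a regular 16-gon, circumradius = √(r²−h²) = √(10.5²−5.75²) = 8.786 (perimeter = 2·16·8.786·sin(180°/16) = 54.85 mm); After the difference (first − rest): starting from the 21×6 cube, the r=9.5 cylinder at (13, 9) partially overlaps it — only the 80.70 mm² overlap (of its 276.30 mm²) is removed, clipping the outline; the r=10.5 sphere at (15.5, 0) partially overlaps it — only the 10.86 mm² overlap (of its 236.31 mm²) is removed, clipping the outline — boundary = 23.90 mm; the cylinder at (0.5, 4): section is a regular 16-gon, circumradius r=3 (perimeter = 2·16·3.000·sin(180°/16) = 18.73 mm); After the difference (first − rest): starting from the result so far, the r=3 cylinder at (0.5, 4) partially overlaps it — only the 14.80 mm² overlap (of its 27.55 mm²) is removed, clipping the outline — boundary = 23.68 mm. Overall, the cross-section is a single solid region. Total boundary length (outer) = 23.68 mm.

23.68 mm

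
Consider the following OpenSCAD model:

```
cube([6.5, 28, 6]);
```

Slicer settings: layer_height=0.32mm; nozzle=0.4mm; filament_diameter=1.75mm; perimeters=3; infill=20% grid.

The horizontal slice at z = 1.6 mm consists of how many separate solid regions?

1

At z = 1.6 mm: the cube (footprint 6.5×28) is included at this height. The result has 1 disconnected region.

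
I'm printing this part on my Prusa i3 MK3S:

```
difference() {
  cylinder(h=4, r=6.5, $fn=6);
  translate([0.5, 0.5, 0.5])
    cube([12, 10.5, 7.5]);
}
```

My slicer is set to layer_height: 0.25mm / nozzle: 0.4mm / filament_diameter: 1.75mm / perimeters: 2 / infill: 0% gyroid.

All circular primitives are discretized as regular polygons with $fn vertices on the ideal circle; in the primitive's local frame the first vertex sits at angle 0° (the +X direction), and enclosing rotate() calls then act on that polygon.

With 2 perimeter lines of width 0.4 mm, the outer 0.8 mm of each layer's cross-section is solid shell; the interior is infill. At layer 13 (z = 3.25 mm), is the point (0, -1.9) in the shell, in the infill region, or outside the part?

infill

At z = 3.25 mm: the r=6.5 cylinder gives a regular 6-gon of circumradius 6.5 (constant along its height); the 12×10.5 cube at (0.5, 0.5) contributes its full rectangle; Taking the first minus the rest: starting from the r=6.5 cylinder, the 12×10.5 cube at (0.5, 0.5) partially overlaps it — only the 21.70 mm² overlap (of its 126.00 mm²) is removed, clipping the outline — 1 connected region. Overall, the cross-section is a single solid region. The nearest boundary edge runs (0.50, 5.63)→(0.50, 0.50); distance from the point to it = 2.45 mm. The point is inside the cross-section and 2.45 mm from the nearest boundary — more than the 0.8 mm shell width (2 × 0.4), so it's in the infill interior.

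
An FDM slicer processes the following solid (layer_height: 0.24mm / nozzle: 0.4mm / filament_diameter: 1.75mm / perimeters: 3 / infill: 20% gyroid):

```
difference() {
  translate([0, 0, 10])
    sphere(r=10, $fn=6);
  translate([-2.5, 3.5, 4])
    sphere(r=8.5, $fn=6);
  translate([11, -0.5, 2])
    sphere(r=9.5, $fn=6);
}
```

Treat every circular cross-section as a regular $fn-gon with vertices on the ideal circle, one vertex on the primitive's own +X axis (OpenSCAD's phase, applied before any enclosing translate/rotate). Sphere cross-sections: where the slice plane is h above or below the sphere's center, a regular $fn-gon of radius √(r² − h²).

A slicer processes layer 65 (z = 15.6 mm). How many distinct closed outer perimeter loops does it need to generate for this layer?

1

At z = 15.6 mm: the sphere: section is a regular 6-gon, circumradius = √(r²−h²) = √(10²−5.6²) = 8.285; the sphere at (-2.5, 3.5) is not intersected at this z (|z−center|=11.600 > r=8.5); the sphere at (11, -0.5) does not reach this height (|z−center|=13.600 > r=9.5); Taking the first minus the rest: none of the subtracted shapes is present at this height, so the r=10 sphere is unchanged — 1 connected region. The result has 1 disconnected region.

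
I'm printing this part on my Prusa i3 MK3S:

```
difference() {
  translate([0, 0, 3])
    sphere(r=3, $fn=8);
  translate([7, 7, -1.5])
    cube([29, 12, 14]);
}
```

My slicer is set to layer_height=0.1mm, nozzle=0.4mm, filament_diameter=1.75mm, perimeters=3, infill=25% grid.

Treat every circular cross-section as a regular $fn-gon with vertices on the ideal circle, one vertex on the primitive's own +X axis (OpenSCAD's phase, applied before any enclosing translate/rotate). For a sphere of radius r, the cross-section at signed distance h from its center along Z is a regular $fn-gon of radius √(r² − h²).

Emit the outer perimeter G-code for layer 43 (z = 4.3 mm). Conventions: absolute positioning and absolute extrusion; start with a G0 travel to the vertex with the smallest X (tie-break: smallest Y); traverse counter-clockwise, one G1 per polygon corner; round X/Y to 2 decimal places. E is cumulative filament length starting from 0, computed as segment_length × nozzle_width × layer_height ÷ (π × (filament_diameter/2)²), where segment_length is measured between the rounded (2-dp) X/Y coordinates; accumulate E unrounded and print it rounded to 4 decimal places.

G0 X-2.70 Y0.00 Z4.30
G1 X-1.91 Y-1.91 E0.0344
G1 X0.00 Y-2.70 E0.0687
G1 X1.91 Y-1.91 E0.1031
G1 X2.70 Y0.00 E0.1375
G1 X1.91 Y1.91 E0.1719
G1 X0.00 Y2.70 E0.2062
G1 X-1.91 Y1.91 E0.2406
G1 X-2.70 Y0.00 E0.2750

At z = 4.3 mm: the r=3 sphere contributes a regular 8-gon of circumradius √(3²−1.3²) = 2.704; the cube at (7, 7) is present — its section is the full 29×12 rectangle; Subtracting the remaining from the first: starting from the r=3 sphere, the 29×12 cube at (7, 7) misses the remaining region (no effect) — 1 connected region. The outline is a single polygon with 8 vertices. Extrusion per mm of travel: 0.4 × 0.1 / (π × 0.875²) = 0.016630. Accumulating E over each segment gives final E = 0.2750.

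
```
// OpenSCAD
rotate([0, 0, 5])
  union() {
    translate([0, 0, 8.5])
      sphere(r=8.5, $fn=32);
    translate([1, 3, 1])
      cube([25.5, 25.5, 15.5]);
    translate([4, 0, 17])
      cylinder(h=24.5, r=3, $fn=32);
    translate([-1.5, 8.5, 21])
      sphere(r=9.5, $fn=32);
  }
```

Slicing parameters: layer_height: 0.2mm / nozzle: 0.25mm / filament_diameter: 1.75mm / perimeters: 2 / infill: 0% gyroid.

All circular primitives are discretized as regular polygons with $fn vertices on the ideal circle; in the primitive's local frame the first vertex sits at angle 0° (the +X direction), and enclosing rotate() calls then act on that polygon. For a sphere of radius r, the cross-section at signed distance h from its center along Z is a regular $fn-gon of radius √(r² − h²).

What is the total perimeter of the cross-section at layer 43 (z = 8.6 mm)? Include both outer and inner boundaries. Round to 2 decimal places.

133.73 mm

At z = 8.6 mm: the sphere: section is a regular 32-gon, circumradius = √(r²−h²) = √(8.5²−0.1²) = 8.499 (perimeter = 2·32·8.499·sin(180°/32) = 53.32 mm); the cube at (1, 3) is present — its section is the full 25.5×25.5 rectangle (perimeter 102.00 mm); the cylinder at (4, 0) does not reach this height (z outside [17, 41.5]); the sphere at (-1.5, 8.5) does not reach this height (|z−center|=12.400 > r=9.5); Combining (union): the regions partially overlap (shared area 26.05 mm²), so the edge portions inside another operand are dropped and the merged outline is re-measured after clipping — boundary = 133.73 mm; (rotated 5° about Z; rotation is an isometry so areas/perimeters/island counts are preserved). Overall, the cross-section is a single solid region. Total boundary length (outer) = 133.73 mm.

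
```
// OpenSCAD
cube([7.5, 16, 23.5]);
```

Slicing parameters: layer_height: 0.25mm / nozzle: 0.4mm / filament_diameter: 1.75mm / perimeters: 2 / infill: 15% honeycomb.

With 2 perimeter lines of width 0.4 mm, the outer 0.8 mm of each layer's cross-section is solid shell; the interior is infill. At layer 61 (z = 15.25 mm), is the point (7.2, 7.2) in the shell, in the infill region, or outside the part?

At z = 15.25 mm: the cube (footprint 7.5×16) is included at this height. Overall, the cross-section is a single solid region. The nearest boundary edge runs (7.50, 0.00)→(7.50, 16.00); distance from the point to it = 0.30 mm. The point is inside the cross-section, 0.30 mm from the nearest boundary — within the 0.8 mm shell band (2 × 0.4).

shell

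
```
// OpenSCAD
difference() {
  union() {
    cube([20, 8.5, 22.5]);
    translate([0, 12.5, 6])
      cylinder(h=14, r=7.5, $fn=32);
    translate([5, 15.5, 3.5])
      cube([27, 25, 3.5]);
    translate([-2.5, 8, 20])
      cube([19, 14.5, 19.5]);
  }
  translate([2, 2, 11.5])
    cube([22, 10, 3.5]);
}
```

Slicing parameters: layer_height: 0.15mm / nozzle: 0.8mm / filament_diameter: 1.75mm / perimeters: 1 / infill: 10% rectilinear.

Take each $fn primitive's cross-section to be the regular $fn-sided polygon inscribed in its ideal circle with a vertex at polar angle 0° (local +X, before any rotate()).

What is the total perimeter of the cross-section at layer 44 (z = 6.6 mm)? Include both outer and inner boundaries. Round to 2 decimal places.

183.09 mm

At z = 6.6 mm: the cube (footprint 20×8.5) is included at this height (perimeter 57.00 mm); the r=7.5 cylinder at (0, 12.5) contributes a regular 32-gon of circumradius 7.5 (perimeter = 2·32·7.500·sin(180°/32) = 47.05 mm); the 27×25 cube at (5, 15.5) contributes its full rectangle (perimeter 104.00 mm); the cube at (-2.5, 8) does not reach this height (z outside [20, 39.5]); Taking the union: the regions partially overlap (shared area 18.21 mm²), so the edge portions inside another operand are dropped and the merged outline is re-measured after clipping — boundary = 183.09 mm; the cube at (2, 2) does not reach this height (z outside [11.5, 15]); After the difference (first − rest): none of the subtracted shapes is present at this height, so the result so far is unchanged — boundary = 183.09 mm. Overall, the cross-section is a single solid region. Total boundary length (outer) = 183.09 mm.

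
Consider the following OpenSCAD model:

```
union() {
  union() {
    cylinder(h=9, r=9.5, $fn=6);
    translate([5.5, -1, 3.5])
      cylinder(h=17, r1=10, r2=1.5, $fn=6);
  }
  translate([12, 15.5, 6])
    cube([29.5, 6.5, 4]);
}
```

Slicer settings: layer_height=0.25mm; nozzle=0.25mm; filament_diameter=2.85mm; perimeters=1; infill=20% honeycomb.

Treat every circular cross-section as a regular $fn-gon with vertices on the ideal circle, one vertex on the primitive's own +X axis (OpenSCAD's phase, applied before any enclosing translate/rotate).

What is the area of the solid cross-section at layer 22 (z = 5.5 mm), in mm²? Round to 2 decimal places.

At z = 5.5 mm: the r=9.5 cylinder gives a regular 6-gon of circumradius 9.5 (constant along its height) (area = (6/2)·9.500²·sin(360°/6) = 234.48 mm²); the cone at (5.5, -1): at t=0.118 of its height the radius interpolates to r₁+(r₂−r₁)t = 9.000, giving a regular 6-gon of that circumradius (area = (6/2)·9.000²·sin(360°/6) = 210.44 mm²); Combining (union): the regions partially overlap — summed areas 444.92 mm² minus the doubly-counted overlap 129.80 mm² gives 315.12 mm² — area = 315.12 mm²; the cube at (12, 15.5) is absent (z outside [6, 10]); Taking the union: only that combined region is present, so the union is just that shape — area = 315.12 mm². Overall, the cross-section is a single solid region. Net area = 315.12 mm².

315.12 mm²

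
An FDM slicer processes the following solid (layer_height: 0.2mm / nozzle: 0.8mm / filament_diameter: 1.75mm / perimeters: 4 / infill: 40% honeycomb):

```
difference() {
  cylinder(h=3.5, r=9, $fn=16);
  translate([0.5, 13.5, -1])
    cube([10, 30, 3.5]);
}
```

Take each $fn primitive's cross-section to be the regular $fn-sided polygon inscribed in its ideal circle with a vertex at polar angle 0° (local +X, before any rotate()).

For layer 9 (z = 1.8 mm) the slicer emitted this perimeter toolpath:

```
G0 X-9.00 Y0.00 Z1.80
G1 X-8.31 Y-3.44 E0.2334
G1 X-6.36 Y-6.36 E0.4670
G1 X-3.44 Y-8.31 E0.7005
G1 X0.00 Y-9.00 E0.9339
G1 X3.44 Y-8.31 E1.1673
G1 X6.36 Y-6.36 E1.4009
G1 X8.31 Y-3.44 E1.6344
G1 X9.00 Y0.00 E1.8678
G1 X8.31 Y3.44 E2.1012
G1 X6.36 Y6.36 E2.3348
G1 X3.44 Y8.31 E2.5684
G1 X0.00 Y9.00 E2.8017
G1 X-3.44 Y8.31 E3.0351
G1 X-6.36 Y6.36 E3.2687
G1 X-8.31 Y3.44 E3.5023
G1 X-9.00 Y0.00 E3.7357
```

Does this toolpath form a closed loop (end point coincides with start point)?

Start point (G0): (-9.00, 0.00). End point (last G1): the path returns to the start — closed.

yes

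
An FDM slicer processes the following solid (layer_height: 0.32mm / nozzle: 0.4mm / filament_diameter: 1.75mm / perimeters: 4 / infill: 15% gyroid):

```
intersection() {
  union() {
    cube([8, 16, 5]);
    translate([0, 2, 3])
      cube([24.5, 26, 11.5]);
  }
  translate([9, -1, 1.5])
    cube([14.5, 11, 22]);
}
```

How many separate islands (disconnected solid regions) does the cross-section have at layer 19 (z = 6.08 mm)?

1

At z = 6.08 mm: the cube does not reach this height (z outside [0, 5]); the cube at (0, 2) (footprint 24.5×26) is included at this height; Combining (union): only the 24.5×26 cube at (0, 2) is present, so the union is just that shape — 1 connected region; the cube at (9, -1) (footprint 14.5×11) is included at this height; After intersecting: the 14.5×11 cube at (9, -1) partially overlaps that combined region; clipping to the common part keeps 116.00 mm² — 1 connected region. Overall, the cross-section is a single solid region. Island count = 1.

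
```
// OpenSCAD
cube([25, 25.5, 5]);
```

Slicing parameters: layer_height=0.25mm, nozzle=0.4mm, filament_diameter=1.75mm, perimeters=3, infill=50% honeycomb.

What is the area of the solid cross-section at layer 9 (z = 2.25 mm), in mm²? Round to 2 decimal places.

637.50 mm²

At z = 2.25 mm: the cube is present — its section is the full 25×25.5 rectangle (area 637.50 mm²). Overall, the cross-section is a single solid region. Net area = 637.50 mm².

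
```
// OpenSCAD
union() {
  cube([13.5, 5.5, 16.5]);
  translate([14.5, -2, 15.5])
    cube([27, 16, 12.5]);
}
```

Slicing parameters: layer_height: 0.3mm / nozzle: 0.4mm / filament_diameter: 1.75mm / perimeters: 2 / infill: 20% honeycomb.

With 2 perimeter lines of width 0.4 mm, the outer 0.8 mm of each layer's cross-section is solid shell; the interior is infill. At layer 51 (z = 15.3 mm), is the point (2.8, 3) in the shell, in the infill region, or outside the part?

infill

At z = 15.3 mm: the 13.5×5.5 cube contributes its full rectangle; the cube at (14.5, -2) is not intersected at this z (z outside [15.5, 28]); Taking the union: only the 13.5×5.5 cube is present, so the union is just that shape — 1 connected region. Overall, the cross-section is a single solid region. The nearest boundary edge runs (13.50, 5.50)→(0.00, 5.50); distance from the point to it = 2.50 mm. The point is inside the cross-section and 2.50 mm from the nearest boundary — more than the 0.8 mm shell width (2 × 0.4), so it's in the infill interior.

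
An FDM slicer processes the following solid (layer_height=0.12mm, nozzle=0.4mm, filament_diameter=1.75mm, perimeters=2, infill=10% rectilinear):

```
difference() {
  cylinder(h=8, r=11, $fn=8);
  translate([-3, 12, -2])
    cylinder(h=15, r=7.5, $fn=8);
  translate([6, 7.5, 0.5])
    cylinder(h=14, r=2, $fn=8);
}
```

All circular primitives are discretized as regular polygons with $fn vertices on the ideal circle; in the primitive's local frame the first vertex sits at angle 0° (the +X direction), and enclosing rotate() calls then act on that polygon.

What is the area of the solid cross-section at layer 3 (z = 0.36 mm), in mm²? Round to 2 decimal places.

At z = 0.36 mm: the r=11 cylinder gives a regular 8-gon of circumradius 11 (constant along its height) (area = (8/2)·11.000²·sin(360°/8) = 342.24 mm²); the r=7.5 cylinder at (-3, 12) contributes a regular 8-gon of circumradius 7.5 (area = (8/2)·7.500²·sin(360°/8) = 159.10 mm²); the cylinder at (6, 7.5) is not intersected at this z (z outside [0.5, 14.5]); Taking the first minus the rest: starting from the r=11 cylinder (342.24 mm²), the r=7.5 cylinder at (-3, 12) partially overlaps it — only the 43.63 mm² overlap (of its 159.10 mm²) is removed, clipping the outline — area = 298.61 mm². Overall, the cross-section is a single solid region. Net area = 298.61 mm².

298.61 mm²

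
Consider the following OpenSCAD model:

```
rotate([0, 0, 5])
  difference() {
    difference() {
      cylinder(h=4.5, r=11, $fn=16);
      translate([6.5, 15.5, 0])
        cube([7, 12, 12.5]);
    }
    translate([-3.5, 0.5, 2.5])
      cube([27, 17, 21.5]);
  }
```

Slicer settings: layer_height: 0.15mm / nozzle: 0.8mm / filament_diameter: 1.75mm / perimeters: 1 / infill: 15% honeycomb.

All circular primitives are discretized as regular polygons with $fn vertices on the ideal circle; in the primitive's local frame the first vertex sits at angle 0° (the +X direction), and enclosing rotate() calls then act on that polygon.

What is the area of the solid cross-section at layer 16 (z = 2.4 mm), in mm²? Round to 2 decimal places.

At z = 2.4 mm: the cylinder: section is a regular 16-gon, circumradius r=11 (area = (16/2)·11.000²·sin(360°/16) = 370.44 mm²); the 7×12 cube at (6.5, 15.5) contributes its full rectangle (area 84.00 mm²); Subtracting the remaining from the first: starting from the r=11 cylinder (370.44 mm²), the 7×12 cube at (6.5, 15.5) misses the remaining region (no effect) — area = 370.44 mm²; the cube at (-3.5, 0.5) is not intersected at this z (z outside [2.5, 24]); Subtracting the remaining from the first: none of the subtracted shapes is present at this height, so the result so far is unchanged — area = 370.44 mm²; (rotated 5° about Z; rotation is an isometry so areas/perimeters/island counts are preserved). Overall, the cross-section is a single solid region. Net area = 370.44 mm².

370.44 mm²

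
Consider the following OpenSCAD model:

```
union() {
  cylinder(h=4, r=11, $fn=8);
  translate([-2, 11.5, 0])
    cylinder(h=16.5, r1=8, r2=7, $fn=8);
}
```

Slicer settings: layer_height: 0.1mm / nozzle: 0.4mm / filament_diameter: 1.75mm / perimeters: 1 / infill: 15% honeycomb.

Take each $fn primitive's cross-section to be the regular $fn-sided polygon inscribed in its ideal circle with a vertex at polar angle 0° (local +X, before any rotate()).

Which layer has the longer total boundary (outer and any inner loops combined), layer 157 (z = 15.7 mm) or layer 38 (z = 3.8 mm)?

layer 38 (z = 3.8 mm)

Layer 157 (z = 15.7): the cylinder is not intersected at this z (z outside [0, 4]); the cone at (-2, 11.5): at t=0.952 of its height the radius interpolates to r₁+(r₂−r₁)t = 7.048, giving a regular 8-gon of that circumradius (perimeter = 2·8·7.048·sin(180°/8) = 43.16 mm); Taking the union: only the cone at (-2, 11.5) is present, so the union is just that shape — boundary = 43.16 mm. So its perimeter = 43.16 mm. Layer 38 (z = 3.8): the r=11 cylinder gives a regular 8-gon of circumradius 11 (constant along its height) (perimeter = 2·8·11.000·sin(180°/8) = 67.35 mm); the cone at (-2, 11.5): at t=0.230 of its height the radius interpolates to r₁+(r₂−r₁)t = 7.770, giving a regular 8-gon of that circumradius (perimeter = 2·8·7.770·sin(180°/8) = 47.57 mm); Merging all regions: the regions partially overlap (shared area 55.99 mm²), so the edge portions inside another operand are dropped and the merged outline is re-measured after clipping — boundary = 84.28 mm. So its perimeter = 84.28 mm. Layer 38 is larger (84.28 vs 43.16 mm).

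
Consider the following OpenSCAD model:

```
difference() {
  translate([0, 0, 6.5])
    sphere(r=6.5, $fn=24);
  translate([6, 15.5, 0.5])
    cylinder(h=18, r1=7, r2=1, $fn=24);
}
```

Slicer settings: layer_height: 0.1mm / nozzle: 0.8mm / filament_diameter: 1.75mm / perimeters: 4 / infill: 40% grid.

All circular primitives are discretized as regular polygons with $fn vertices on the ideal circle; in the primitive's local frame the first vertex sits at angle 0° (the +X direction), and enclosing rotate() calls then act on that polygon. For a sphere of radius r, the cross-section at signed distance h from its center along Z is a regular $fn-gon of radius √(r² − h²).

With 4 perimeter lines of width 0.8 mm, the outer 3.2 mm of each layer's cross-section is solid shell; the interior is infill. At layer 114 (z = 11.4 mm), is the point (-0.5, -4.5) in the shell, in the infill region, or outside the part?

outside

At z = 11.4 mm: the sphere: section is a regular 24-gon, circumradius = √(r²−h²) = √(6.5²−4.9²) = 4.271; the cone at (6, 15.5) (r1=7→r2=1) has section circumradius 3.367 here — a regular 24-gon; After the difference (first − rest): starting from the r=6.5 sphere, the cone at (6, 15.5) misses the remaining region (no effect) — 1 connected region. Overall, the cross-section is a single solid region. The nearest boundary edge runs (-0.00, -4.27)→(-1.11, -4.13); distance from the point to it = 0.29 mm. The point is not inside any of the regions above, so it lies outside the cross-section (0.29 mm from the nearest boundary).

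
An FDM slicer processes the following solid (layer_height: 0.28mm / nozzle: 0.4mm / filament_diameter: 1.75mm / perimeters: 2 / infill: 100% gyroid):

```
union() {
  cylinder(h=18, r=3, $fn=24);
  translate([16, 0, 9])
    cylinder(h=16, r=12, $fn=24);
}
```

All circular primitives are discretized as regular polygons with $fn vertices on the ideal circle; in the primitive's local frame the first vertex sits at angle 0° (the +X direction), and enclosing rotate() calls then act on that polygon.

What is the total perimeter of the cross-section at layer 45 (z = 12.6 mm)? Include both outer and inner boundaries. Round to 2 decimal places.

At z = 12.6 mm: the r=3 cylinder gives a regular 24-gon of circumradius 3 (constant along its height) (perimeter = 2·24·3.000·sin(180°/24) = 18.80 mm); the r=12 cylinder at (16, 0) contributes a regular 24-gon of circumradius 12 (perimeter = 2·24·12.000·sin(180°/24) = 75.18 mm); Combining (union): the 2 present regions are separate (no shared area or edge), so areas and boundary lengths simply add and each stays a separate island — boundary = 93.98 mm. Overall, the cross-section has 2 separate islands. Total boundary length (outer) = 93.98 mm.

93.98 mm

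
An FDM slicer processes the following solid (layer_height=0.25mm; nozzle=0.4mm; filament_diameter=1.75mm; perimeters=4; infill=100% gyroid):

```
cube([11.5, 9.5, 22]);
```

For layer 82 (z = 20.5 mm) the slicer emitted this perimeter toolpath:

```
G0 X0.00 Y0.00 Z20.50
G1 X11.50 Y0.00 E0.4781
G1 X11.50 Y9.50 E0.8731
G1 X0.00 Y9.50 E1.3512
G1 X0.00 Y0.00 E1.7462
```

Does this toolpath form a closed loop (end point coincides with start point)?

yes

Start point (G0): (0.00, 0.00). End point (last G1): the path returns to the start — closed.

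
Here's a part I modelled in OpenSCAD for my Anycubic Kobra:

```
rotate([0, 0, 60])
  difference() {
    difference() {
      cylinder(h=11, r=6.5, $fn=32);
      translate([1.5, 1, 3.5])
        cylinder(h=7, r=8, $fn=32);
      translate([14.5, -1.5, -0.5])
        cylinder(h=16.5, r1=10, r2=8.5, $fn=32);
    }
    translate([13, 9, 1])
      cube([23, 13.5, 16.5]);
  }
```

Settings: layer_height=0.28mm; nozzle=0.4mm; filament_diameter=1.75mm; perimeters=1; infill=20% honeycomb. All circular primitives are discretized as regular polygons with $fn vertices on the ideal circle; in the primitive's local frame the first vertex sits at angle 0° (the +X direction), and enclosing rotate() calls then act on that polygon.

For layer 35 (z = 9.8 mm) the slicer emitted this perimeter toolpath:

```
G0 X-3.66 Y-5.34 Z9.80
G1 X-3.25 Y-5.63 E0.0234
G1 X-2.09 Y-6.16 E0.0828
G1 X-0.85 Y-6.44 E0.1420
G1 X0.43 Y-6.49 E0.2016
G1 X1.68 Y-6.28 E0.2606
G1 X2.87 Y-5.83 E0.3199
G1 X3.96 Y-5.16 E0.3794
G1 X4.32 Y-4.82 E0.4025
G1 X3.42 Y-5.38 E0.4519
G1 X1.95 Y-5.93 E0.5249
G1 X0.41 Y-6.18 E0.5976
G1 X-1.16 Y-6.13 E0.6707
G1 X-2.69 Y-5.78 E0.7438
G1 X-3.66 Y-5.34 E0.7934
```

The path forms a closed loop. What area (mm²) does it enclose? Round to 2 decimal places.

Apply the shoelace formula to the sequence of (X, Y) vertices; enclosed area = 1.75 mm².

1.75 mm²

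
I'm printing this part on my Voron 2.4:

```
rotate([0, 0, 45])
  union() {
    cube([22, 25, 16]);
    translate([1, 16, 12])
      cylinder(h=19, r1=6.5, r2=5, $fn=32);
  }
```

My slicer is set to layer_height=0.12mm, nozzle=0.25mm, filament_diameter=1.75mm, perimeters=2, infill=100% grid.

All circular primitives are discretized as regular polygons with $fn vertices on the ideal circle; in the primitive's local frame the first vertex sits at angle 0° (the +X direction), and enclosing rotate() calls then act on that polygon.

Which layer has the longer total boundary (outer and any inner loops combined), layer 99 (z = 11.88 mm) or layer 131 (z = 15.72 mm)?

layer 131 (z = 15.72 mm)

Layer 99 (z = 11.88): the cube is present — its section is the full 22×25 rectangle (perimeter 94.00 mm); the cone at (1, 16) is absent (z outside [12, 31]); Combining (union): only the 22×25 cube is present, so the union is just that shape — boundary = 94.00 mm; (rotated 45° about Z; rotation is an isometry so areas/perimeters/island counts are preserved). So its perimeter = 94.00 mm. Layer 131 (z = 15.72): the cube (footprint 22×25) is included at this height (perimeter 94.00 mm); the cone at (1, 16) contributes a regular 32-gon of circumradius 6.206 (interpolated between r1=6.5 and r2=5 at t=0.196) (perimeter = 2·32·6.206·sin(180°/32) = 38.93 mm); Combining (union): the regions partially overlap (shared area 72.43 mm²), so the edge portions inside another operand are dropped and the merged outline is re-measured after clipping — boundary = 99.24 mm; (whole slice rotated 45° about Z — lengths, areas and connectivity unchanged). So its perimeter = 99.24 mm. Layer 131 is larger (99.24 vs 94.00 mm).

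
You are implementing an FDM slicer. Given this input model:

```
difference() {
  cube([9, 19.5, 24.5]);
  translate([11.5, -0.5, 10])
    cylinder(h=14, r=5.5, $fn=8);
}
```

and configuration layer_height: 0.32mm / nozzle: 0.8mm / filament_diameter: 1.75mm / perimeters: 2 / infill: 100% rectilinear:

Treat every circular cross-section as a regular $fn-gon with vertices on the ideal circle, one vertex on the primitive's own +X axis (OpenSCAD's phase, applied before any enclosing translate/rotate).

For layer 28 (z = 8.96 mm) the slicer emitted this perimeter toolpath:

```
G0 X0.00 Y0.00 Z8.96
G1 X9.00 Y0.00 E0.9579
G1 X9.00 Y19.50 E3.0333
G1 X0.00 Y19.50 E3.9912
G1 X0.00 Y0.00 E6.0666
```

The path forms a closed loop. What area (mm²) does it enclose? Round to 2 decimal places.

175.50 mm²

Apply the shoelace formula to the sequence of (X, Y) vertices; enclosed area = 175.50 mm².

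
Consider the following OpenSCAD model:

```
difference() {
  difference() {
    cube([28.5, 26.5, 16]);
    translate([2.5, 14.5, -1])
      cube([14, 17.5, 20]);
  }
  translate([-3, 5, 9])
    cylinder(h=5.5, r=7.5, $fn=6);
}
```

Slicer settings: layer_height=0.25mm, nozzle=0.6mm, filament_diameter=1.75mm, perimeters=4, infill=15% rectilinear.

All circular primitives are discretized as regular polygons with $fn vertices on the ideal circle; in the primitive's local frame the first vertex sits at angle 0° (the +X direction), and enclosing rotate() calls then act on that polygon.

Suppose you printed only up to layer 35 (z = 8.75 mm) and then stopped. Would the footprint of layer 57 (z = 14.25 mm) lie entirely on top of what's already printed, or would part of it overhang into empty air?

Compare the two slices. At z = 8.75: the 28.5×26.5 cube contributes its full rectangle (area 755.25 mm²); the cube at (2.5, 14.5) is present — its section is the full 14×17.5 rectangle (area 245.00 mm²); Subtracting the remaining from the first: starting from the 28.5×26.5 cube (755.25 mm²), the 14×17.5 cube at (2.5, 14.5) partially overlaps it — only the 168.00 mm² overlap (of its 245.00 mm²) is removed, clipping the outline — area = 587.25 mm²; the cylinder at (-3, 5) does not reach this height (z outside [9, 14.5]); Subtracting the remaining from the first: none of the subtracted shapes is present at this height, so that combined region is unchanged — area = 587.25 mm². At z = 14.25: the cube (footprint 28.5×26.5) is included at this height (area 755.25 mm²); the cube at (2.5, 14.5) is present — its section is the full 14×17.5 rectangle (area 245.00 mm²); Taking the first minus the rest: starting from the 28.5×26.5 cube (755.25 mm²), the 14×17.5 cube at (2.5, 14.5) partially overlaps it — only the 168.00 mm² overlap (of its 245.00 mm²) is removed, clipping the outline — area = 587.25 mm²; the r=7.5 cylinder at (-3, 5) gives a regular 6-gon of circumradius 7.5 (constant along its height) (area = (6/2)·7.500²·sin(360°/6) = 146.14 mm²); Taking the first minus the rest: starting from the result so far (587.25 mm²), the r=7.5 cylinder at (-3, 5) partially overlaps it — only the 32.33 mm² overlap (of its 146.14 mm²) is removed, clipping the outline — area = 554.92 mm². Checking containment: the cross-section at z = 14.25 is a subset of the cross-section at z = 8.75.

entirely on top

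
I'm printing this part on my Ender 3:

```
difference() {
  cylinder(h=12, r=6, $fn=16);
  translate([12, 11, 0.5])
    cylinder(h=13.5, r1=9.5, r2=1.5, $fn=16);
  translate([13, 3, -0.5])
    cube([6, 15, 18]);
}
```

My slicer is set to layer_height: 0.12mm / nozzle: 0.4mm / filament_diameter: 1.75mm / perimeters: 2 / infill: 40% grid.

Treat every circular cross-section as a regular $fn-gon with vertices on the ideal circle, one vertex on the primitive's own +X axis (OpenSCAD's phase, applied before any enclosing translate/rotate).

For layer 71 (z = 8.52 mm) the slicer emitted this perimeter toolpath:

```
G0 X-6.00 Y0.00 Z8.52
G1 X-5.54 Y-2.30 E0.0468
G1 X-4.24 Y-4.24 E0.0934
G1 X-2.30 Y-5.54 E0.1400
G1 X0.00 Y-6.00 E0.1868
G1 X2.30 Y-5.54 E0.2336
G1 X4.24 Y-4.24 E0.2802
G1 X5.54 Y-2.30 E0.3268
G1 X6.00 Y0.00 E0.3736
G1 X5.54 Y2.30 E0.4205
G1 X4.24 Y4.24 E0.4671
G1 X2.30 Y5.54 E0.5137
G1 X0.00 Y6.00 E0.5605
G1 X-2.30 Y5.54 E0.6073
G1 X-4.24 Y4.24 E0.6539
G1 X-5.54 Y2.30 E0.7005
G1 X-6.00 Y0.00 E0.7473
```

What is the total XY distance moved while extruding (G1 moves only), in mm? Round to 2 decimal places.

37.45 mm

Sum the Euclidean lengths of each G1 segment: total = 37.45 mm.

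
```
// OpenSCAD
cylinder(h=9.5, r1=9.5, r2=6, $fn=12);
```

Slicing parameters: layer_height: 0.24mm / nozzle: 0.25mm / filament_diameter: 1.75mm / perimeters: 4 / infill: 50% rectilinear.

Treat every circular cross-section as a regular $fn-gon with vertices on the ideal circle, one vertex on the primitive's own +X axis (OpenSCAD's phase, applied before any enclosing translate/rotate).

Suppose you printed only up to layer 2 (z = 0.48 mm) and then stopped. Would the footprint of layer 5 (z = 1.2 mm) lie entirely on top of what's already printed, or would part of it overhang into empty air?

Compare the two slices. At z = 0.48: the cone: at t=0.051 of its height the radius interpolates to r₁+(r₂−r₁)t = 9.323, giving a regular 12-gon of that circumradius (area = (12/2)·9.323²·sin(360°/12) = 260.76 mm²). At z = 1.2: the cone (r1=9.5→r2=6) has section circumradius 9.058 here — a regular 12-gon (area = (12/2)·9.058²·sin(360°/12) = 246.14 mm²). Checking containment: the cross-section at z = 1.2 is a subset of the cross-section at z = 0.48.

entirely on top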